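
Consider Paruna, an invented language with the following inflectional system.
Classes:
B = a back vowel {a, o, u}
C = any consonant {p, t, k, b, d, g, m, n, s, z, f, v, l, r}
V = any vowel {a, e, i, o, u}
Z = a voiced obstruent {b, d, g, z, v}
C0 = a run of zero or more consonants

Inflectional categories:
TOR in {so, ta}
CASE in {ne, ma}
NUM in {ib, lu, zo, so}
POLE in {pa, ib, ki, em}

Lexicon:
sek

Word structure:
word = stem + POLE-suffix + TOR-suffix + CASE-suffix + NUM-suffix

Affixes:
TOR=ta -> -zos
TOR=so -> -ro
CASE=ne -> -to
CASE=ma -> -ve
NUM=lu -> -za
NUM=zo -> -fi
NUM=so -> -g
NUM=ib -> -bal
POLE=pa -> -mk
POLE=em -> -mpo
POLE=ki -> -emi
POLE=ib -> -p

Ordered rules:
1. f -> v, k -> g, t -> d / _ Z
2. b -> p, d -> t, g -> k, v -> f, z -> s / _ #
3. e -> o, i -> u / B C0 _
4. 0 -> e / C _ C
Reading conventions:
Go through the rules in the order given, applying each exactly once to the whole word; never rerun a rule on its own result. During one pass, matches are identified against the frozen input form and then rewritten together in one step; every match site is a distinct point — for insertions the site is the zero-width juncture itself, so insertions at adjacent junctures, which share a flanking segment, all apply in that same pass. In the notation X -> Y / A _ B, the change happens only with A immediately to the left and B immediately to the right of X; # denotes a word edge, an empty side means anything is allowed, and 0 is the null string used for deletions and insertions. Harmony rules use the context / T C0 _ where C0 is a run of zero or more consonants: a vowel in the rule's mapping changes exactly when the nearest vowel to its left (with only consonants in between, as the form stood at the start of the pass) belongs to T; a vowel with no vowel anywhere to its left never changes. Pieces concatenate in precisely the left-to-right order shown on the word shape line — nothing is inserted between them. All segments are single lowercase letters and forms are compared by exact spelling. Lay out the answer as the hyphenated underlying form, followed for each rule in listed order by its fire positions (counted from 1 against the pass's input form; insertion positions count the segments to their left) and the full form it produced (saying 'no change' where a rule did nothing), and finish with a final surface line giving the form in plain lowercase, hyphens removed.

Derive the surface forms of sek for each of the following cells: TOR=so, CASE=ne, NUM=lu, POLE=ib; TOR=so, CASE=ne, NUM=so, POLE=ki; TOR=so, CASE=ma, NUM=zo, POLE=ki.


cell TOR=so, CASE=ne, NUM=lu, POLE=ib:
underlying: sek-p-ro-to-za
1. f -> v, k -> g, t -> d / _ Z: no change
2. b -> p, d -> t, g -> k, v -> f, z -> s / _ #: no change
3. e -> o, i -> u / B C0 _: no change
4. 0 -> e / C _ C: inserts after position(s) 3, 4: sekeperotoza
surface: sekeperotoza

cell TOR=so, CASE=ne, NUM=so, POLE=ki:
underlying: sek-emi-ro-to-g
1. f -> v, k -> g, t -> d / _ Z: no change
2. b -> p, d -> t, g -> k, v -> f, z -> s / _ #: fires at position(s) 11: sekemirotok
3. e -> o, i -> u / B C0 _: no change
4. 0 -> e / C _ C: no change
surface: sekemirotok

cell TOR=so, CASE=ma, NUM=zo, POLE=ki:
underlying: sek-emi-ro-ve-fi
1. f -> v, k -> g, t -> d / _ Z: no change
2. b -> p, d -> t, g -> k, v -> f, z -> s / _ #: no change
3. e -> o, i -> u / B C0 _: fires at position(s) 10: sekemirovofi
4. 0 -> e / C _ C: no change
surface: sekemirovofi


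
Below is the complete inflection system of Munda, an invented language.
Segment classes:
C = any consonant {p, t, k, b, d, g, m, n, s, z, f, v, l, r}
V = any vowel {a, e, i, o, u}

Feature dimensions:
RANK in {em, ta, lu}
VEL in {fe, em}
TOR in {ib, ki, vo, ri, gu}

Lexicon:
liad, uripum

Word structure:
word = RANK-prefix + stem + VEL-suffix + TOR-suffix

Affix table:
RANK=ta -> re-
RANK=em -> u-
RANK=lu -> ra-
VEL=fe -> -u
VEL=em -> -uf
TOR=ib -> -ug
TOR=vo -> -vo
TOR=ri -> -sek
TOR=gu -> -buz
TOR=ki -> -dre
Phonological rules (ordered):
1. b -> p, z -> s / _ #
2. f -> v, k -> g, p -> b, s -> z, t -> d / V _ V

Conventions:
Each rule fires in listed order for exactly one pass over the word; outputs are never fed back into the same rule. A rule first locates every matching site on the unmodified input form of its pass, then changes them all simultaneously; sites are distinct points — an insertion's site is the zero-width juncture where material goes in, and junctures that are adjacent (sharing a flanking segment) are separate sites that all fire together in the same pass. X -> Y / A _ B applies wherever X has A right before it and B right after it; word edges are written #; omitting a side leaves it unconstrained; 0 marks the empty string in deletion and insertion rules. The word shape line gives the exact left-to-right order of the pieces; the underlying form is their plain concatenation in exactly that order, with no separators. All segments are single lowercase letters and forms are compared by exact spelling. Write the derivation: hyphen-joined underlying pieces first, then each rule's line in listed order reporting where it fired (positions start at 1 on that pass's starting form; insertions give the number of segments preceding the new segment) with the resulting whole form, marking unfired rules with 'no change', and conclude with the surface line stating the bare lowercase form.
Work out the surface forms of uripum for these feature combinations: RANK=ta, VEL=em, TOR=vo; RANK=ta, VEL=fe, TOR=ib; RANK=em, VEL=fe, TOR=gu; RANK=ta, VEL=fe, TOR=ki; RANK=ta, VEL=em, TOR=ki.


cell RANK=ta, VEL=em, TOR=vo:
underlying: re-uripum-uf-vo
1. b -> p, z -> s / _ #: no change
2. f -> v, k -> g, p -> b, s -> z, t -> d / V _ V: fires at position(s) 6: reuribumufvo
surface: reuribumufvo

cell RANK=ta, VEL=fe, TOR=ib:
underlying: re-uripum-u-ug
1. b -> p, z -> s / _ #: no change
2. f -> v, k -> g, p -> b, s -> z, t -> d / V _ V: fires at position(s) 6: reuribumuug
surface: reuribumuug

cell RANK=em, VEL=fe, TOR=gu:
underlying: u-uripum-u-buz
1. b -> p, z -> s / _ #: fires at position(s) 11: uuripumubus
2. f -> v, k -> g, p -> b, s -> z, t -> d / V _ V: fires at position(s) 5: uuribumubus
surface: uuribumubus

cell RANK=ta, VEL=fe, TOR=ki:
underlying: re-uripum-u-dre
1. b -> p, z -> s / _ #: no change
2. f -> v, k -> g, p -> b, s -> z, t -> d / V _ V: fires at position(s) 6: reuribumudre
surface: reuribumudre

cell RANK=ta, VEL=em, TOR=ki:
underlying: re-uripum-uf-dre
1. b -> p, z -> s / _ #: no change
2. f -> v, k -> g, p -> b, s -> z, t -> d / V _ V: fires at position(s) 6: reuribumufdre
surface: reuribumufdre


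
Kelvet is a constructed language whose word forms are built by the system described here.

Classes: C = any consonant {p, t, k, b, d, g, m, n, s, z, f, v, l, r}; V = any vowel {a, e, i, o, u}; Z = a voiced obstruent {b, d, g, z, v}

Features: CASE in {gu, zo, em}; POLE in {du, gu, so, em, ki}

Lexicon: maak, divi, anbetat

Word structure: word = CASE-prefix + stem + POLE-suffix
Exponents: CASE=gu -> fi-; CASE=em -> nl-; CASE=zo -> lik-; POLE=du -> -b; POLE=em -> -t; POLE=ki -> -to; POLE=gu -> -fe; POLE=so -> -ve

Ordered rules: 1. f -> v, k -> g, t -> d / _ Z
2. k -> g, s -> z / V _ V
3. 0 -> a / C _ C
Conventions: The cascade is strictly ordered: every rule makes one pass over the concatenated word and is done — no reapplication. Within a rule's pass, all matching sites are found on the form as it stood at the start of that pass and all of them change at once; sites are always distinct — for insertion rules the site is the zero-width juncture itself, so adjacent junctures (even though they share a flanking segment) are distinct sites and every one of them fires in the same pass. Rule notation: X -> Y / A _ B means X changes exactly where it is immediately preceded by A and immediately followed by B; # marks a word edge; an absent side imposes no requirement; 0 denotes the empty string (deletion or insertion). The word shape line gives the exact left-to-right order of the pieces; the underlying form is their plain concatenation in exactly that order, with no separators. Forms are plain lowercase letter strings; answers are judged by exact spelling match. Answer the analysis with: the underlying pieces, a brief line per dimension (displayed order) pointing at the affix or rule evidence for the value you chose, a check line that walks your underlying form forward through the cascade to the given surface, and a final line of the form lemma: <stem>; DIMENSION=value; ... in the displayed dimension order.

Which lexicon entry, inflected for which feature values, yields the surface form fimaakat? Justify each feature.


underlying: fi-maak-t
CASE=gu - signalled by the affix fi-
POLE=em - signalled by the affix -t
check: fimaakt -> fimaakt -> fimaakt -> fimaakat
lemma: maak; CASE=gu; POLE=em


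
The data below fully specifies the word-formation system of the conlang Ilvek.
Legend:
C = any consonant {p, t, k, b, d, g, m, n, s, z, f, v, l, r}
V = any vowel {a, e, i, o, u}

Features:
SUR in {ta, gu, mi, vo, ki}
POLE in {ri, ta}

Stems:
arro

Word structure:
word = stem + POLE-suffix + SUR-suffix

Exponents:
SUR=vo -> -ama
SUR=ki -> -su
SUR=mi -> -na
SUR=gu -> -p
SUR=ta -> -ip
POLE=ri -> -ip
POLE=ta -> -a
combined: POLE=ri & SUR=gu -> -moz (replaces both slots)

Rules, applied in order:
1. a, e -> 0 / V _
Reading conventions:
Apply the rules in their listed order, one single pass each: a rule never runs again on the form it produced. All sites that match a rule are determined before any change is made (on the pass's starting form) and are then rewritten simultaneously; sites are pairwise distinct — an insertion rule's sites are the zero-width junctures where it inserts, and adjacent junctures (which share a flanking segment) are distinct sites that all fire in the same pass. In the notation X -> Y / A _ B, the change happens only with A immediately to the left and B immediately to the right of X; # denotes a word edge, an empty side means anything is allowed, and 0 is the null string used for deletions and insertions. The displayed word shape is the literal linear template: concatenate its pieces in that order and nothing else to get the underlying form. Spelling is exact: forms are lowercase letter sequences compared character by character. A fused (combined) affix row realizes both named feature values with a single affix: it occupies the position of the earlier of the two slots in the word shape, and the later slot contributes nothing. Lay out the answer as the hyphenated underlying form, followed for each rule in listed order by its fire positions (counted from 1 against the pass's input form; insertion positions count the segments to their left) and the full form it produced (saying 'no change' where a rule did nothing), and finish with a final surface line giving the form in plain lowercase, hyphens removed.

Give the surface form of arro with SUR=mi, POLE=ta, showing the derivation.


underlying: arro-a-na
1. a, e -> 0 / V _: fires at position(s) 5: arrona
surface: arrona


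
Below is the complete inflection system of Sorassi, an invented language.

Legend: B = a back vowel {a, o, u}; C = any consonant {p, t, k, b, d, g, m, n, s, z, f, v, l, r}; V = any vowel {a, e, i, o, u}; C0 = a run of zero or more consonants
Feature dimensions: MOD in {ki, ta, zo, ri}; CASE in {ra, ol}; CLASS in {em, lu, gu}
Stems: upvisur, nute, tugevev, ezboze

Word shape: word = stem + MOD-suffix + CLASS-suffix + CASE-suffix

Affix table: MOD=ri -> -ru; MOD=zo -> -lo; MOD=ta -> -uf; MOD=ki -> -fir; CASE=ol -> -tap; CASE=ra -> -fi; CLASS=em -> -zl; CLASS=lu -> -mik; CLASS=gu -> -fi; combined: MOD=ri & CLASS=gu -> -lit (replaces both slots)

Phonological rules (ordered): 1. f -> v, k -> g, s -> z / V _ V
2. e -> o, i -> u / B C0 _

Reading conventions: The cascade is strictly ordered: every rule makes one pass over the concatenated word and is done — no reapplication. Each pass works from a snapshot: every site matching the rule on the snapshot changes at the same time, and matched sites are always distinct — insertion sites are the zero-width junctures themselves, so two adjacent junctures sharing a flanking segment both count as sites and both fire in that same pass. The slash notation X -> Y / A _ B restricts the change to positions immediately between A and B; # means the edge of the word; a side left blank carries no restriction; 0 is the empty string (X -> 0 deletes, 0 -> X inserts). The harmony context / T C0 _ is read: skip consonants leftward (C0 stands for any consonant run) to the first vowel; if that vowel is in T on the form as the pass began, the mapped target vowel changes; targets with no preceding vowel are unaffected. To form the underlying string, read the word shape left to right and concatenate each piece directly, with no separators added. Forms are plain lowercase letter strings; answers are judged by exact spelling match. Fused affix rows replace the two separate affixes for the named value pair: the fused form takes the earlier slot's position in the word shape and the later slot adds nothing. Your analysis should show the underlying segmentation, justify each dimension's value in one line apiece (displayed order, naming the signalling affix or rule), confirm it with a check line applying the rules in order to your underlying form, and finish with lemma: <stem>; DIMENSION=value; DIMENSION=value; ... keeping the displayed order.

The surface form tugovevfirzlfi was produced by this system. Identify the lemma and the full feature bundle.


underlying: tugevev-fir-zl-fi
MOD=ki - signalled by the affix -fir
CASE=ra - signalled by the affix -fi
CLASS=em - signalled by the affix -zl
check: tugevevfirzlfi -> tugevevfirzlfi -> tugovevfirzlfi
lemma: tugevev; MOD=ki; CASE=ra; CLASS=em


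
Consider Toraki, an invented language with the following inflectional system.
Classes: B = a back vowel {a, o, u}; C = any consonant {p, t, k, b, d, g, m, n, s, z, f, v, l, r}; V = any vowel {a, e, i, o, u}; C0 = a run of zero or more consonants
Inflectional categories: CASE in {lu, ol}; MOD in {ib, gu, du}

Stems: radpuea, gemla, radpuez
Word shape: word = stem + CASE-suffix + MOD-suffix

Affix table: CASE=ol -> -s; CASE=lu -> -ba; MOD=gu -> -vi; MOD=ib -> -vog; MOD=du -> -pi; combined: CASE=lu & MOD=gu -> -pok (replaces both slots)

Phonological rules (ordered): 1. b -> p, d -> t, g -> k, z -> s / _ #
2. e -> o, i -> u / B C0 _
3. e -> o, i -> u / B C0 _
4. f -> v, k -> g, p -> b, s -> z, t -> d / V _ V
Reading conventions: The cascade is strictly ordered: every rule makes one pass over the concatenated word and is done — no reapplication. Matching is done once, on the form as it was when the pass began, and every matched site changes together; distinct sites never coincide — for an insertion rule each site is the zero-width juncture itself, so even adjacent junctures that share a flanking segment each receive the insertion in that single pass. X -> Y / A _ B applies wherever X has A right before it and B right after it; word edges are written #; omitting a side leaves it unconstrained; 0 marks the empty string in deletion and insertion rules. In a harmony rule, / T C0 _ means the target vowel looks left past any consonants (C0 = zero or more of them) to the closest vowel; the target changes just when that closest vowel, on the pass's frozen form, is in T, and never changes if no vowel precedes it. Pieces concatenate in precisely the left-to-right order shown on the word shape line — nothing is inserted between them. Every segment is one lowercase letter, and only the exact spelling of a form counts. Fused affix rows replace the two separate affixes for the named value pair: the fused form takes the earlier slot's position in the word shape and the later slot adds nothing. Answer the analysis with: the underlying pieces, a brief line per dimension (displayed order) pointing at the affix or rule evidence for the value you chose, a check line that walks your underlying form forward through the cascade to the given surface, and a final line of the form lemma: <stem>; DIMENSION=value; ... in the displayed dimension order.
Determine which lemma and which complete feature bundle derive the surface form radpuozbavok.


underlying: radpuez-ba-vog
CASE=lu - signalled by the affix -ba
MOD=ib - signalled by the affix -vog
check: radpuezbavog -> radpuezbavok -> radpuozbavok -> radpuozbavok -> radpuozbavok
lemma: radpuez; CASE=lu; MOD=ib


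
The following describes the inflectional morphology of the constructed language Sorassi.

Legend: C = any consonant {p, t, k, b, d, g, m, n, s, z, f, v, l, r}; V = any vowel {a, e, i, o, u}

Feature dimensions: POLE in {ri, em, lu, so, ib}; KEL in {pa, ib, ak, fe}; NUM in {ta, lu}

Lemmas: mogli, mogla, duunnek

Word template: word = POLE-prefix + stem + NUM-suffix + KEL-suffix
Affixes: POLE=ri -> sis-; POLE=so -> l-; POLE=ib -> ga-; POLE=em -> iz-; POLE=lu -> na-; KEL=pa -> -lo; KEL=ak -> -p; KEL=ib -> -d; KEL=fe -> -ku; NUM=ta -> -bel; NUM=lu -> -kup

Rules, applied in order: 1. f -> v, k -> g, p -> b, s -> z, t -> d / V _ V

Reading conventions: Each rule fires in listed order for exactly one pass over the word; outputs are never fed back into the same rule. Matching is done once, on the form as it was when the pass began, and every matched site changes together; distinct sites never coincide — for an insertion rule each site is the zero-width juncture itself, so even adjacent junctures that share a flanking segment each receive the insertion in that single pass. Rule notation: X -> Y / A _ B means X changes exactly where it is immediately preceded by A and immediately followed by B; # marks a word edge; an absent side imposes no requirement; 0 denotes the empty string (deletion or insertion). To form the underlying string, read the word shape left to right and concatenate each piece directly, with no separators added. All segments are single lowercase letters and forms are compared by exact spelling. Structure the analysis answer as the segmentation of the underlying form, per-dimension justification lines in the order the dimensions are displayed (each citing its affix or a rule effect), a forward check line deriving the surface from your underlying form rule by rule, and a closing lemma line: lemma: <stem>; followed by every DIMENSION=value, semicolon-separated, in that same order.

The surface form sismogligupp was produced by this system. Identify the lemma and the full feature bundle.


underlying: sis-mogli-kup-p
POLE=ri - signalled by the affix sis-
KEL=ak - signalled by the affix -p
NUM=lu - signalled by the affix -kup
check: sismoglikupp -> sismogligupp
lemma: mogli; POLE=ri; KEL=ak; NUM=lu


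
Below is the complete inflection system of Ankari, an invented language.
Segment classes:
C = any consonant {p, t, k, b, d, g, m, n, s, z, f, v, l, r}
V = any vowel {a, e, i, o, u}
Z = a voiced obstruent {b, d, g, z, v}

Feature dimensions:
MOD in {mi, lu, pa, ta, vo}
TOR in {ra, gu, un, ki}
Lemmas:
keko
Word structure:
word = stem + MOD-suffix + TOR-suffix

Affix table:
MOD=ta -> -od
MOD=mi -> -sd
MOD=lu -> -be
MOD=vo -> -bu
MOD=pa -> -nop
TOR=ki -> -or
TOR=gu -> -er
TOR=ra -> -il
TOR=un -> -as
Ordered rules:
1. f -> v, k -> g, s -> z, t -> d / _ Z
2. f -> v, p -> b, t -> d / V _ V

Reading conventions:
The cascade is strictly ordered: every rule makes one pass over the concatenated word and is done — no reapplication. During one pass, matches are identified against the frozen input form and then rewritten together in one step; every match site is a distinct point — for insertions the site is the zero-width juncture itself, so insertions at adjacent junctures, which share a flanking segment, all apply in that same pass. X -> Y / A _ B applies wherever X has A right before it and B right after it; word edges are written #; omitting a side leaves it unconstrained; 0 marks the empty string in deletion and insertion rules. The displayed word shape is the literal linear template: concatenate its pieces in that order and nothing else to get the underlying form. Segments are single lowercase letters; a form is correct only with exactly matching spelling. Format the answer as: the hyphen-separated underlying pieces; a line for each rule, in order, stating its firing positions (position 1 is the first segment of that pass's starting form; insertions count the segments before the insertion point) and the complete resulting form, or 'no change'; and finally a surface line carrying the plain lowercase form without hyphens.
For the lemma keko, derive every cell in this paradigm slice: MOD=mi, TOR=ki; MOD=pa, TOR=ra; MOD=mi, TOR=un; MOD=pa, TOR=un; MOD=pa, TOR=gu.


cell MOD=mi, TOR=ki:
underlying: keko-sd-or
1. f -> v, k -> g, s -> z, t -> d / _ Z: fires at position(s) 5: kekozdor
2. f -> v, p -> b, t -> d / V _ V: no change
surface: kekozdor

cell MOD=pa, TOR=ra:
underlying: keko-nop-il
1. f -> v, k -> g, s -> z, t -> d / _ Z: no change
2. f -> v, p -> b, t -> d / V _ V: fires at position(s) 7: kekonobil
surface: kekonobil

cell MOD=mi, TOR=un:
underlying: keko-sd-as
1. f -> v, k -> g, s -> z, t -> d / _ Z: fires at position(s) 5: kekozdas
2. f -> v, p -> b, t -> d / V _ V: no change
surface: kekozdas

cell MOD=pa, TOR=un:
underlying: keko-nop-as
1. f -> v, k -> g, s -> z, t -> d / _ Z: no change
2. f -> v, p -> b, t -> d / V _ V: fires at position(s) 7: kekonobas
surface: kekonobas

cell MOD=pa, TOR=gu:
underlying: keko-nop-er
1. f -> v, k -> g, s -> z, t -> d / _ Z: no change
2. f -> v, p -> b, t -> d / V _ V: fires at position(s) 7: kekonober
surface: kekonober


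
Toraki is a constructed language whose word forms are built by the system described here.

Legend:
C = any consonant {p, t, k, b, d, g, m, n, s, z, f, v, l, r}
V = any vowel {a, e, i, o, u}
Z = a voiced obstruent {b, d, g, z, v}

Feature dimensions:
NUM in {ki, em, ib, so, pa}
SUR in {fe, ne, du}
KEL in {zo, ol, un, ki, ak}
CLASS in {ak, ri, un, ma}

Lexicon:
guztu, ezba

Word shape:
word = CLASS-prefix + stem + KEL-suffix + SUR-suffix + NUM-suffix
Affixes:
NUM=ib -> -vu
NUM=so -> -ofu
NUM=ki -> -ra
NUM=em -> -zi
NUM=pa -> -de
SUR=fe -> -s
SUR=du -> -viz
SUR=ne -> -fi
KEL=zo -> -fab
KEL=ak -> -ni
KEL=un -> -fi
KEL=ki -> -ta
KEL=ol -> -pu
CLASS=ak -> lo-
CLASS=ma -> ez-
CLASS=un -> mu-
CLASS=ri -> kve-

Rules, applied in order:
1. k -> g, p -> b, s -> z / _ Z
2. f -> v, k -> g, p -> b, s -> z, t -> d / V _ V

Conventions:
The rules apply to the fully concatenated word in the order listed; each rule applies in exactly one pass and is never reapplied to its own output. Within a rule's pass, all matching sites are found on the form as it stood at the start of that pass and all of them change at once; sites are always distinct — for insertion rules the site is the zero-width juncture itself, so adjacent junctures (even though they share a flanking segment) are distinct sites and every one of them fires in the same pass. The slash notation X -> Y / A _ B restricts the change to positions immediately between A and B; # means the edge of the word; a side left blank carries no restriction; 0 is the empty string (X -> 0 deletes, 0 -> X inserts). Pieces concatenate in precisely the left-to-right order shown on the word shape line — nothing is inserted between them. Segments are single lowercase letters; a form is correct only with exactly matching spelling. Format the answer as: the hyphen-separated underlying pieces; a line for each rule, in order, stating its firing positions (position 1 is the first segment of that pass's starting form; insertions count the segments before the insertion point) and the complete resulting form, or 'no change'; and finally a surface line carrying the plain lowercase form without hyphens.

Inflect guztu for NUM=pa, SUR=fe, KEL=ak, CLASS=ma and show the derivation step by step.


underlying: ez-guztu-ni-s-de
1. k -> g, p -> b, s -> z / _ Z: fires at position(s) 10: ezguztunizde
2. f -> v, k -> g, p -> b, s -> z, t -> d / V _ V: no change
surface: ezguztunizde


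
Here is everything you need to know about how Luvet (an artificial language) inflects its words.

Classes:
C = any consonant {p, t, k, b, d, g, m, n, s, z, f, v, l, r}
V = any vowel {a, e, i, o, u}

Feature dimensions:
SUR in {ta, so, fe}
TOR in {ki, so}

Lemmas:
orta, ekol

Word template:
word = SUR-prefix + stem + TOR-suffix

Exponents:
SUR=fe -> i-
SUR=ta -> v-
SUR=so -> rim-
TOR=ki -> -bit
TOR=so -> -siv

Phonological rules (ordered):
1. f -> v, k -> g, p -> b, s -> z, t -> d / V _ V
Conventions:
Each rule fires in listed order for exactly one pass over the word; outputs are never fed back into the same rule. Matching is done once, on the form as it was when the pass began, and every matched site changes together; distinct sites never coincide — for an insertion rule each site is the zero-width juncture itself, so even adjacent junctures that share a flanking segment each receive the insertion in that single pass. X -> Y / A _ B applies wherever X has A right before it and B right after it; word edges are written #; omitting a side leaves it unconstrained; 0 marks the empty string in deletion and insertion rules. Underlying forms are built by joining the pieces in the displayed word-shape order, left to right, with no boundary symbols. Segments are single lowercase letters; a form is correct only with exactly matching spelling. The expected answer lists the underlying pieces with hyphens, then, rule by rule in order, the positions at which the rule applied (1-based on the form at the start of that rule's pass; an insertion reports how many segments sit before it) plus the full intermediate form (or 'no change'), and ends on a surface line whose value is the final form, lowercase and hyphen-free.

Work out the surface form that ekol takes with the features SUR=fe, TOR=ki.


underlying: i-ekol-bit
1. f -> v, k -> g, p -> b, s -> z, t -> d / V _ V: fires at position(s) 3: iegolbit
surface: iegolbit


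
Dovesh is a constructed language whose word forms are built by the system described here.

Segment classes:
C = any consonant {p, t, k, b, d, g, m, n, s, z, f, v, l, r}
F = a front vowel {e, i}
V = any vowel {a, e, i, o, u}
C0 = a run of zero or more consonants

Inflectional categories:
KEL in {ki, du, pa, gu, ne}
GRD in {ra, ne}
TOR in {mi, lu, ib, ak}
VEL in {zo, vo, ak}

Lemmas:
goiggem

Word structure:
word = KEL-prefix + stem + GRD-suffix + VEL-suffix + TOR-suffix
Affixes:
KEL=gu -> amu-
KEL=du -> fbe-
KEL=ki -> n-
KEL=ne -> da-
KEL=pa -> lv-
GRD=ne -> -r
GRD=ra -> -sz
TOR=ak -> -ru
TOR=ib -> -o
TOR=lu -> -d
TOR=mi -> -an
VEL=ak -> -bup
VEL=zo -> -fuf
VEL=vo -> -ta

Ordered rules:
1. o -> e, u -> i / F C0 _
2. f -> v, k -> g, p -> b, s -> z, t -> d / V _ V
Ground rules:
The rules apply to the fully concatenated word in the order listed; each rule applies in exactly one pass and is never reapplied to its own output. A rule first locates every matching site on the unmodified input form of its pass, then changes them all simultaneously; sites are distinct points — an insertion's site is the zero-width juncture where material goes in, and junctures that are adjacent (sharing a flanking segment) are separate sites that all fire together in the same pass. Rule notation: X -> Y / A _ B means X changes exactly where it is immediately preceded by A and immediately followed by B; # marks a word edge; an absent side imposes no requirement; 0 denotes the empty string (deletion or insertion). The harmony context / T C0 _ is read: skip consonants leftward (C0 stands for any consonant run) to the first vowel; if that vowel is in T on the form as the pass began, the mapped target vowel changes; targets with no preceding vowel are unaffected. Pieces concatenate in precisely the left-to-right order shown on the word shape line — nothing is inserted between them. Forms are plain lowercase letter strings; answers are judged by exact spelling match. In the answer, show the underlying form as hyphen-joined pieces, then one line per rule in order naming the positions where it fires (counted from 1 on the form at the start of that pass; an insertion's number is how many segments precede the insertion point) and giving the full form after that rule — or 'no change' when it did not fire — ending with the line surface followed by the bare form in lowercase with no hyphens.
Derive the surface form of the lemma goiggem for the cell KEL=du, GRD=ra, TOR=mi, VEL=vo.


underlying: fbe-goiggem-sz-ta-an
1. o -> e, u -> i / F C0 _: fires at position(s) 5: fbegeiggemsztaan
2. f -> v, k -> g, p -> b, s -> z, t -> d / V _ V: no change
surface: fbegeiggemsztaan


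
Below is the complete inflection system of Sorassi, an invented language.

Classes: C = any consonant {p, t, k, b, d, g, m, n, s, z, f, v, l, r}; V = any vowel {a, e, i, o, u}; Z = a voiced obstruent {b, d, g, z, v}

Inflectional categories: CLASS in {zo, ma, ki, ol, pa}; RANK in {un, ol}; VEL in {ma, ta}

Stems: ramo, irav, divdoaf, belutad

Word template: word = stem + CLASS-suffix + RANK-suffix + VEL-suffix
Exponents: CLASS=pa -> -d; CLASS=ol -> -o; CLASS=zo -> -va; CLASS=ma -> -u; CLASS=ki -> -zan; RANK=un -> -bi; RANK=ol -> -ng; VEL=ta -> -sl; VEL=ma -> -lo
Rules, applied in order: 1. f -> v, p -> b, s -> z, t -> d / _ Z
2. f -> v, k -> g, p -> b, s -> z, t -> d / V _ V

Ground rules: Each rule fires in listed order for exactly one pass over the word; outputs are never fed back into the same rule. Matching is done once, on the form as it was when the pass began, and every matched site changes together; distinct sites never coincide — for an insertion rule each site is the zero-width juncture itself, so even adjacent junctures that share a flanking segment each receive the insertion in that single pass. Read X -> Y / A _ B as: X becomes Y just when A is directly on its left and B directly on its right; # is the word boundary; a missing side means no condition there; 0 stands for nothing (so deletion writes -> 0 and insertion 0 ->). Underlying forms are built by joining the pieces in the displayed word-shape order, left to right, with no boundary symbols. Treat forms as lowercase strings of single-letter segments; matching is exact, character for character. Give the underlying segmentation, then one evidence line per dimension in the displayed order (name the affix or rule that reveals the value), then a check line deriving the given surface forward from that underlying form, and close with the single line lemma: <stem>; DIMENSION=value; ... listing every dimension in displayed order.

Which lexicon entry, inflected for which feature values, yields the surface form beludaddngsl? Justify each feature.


underlying: belutad-d-ng-sl
CLASS=pa - signalled by the affix -d
RANK=ol - signalled by the affix -ng
VEL=ta - signalled by the affix -sl
check: belutaddngsl -> belutaddngsl -> beludaddngsl
lemma: belutad; CLASS=pa; RANK=ol; VEL=ta


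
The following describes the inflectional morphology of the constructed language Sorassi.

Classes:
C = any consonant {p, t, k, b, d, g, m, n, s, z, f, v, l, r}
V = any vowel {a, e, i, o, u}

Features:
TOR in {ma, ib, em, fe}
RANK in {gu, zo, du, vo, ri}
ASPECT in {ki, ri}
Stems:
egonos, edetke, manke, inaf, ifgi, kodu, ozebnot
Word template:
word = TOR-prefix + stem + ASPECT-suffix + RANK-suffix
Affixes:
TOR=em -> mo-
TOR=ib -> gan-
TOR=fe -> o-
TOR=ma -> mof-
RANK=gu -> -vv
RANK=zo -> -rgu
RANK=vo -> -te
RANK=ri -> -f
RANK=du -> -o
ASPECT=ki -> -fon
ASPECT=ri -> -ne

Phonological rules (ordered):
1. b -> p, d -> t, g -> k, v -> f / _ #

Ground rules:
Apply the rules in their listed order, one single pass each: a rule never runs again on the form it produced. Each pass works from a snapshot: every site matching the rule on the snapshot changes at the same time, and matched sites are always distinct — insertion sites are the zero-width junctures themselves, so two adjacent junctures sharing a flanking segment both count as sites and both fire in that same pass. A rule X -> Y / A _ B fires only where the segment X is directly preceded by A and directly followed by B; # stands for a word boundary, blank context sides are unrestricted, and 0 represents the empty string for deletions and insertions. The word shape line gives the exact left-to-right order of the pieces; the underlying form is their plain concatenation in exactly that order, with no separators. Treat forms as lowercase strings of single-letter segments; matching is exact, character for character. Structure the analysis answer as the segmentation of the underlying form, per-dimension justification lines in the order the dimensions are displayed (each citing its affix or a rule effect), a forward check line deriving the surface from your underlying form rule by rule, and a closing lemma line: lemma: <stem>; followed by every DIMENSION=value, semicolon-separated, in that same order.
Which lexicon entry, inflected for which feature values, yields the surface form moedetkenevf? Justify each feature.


underlying: mo-edetke-ne-vv
TOR=em - signalled by the affix mo-
RANK=gu - signalled by the affix -vv
ASPECT=ri - signalled by the affix -ne
check: moedetkenevv -> moedetkenevf
lemma: edetke; TOR=em; RANK=gu; ASPECT=ri


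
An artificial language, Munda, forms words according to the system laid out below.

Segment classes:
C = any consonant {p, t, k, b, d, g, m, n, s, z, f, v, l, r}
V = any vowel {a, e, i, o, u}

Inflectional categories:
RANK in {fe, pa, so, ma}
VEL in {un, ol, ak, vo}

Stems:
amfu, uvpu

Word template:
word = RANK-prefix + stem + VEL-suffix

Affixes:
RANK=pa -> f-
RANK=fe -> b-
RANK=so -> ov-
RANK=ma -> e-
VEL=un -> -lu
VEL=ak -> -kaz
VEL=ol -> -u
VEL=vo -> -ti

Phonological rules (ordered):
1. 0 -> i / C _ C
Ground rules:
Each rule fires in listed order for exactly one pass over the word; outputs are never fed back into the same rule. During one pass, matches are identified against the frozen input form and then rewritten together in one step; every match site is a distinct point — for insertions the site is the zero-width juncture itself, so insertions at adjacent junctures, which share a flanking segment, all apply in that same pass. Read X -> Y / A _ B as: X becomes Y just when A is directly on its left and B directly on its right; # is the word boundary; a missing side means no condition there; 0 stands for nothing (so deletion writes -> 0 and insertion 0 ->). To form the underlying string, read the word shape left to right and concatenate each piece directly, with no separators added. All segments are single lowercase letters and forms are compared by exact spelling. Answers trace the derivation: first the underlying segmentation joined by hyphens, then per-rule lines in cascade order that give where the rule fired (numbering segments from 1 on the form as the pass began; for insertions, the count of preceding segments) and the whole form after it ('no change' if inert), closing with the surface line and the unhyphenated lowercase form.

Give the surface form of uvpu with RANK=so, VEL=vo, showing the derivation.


underlying: ov-uvpu-ti
1. 0 -> i / C _ C: inserts after position(s) 4: ovuviputi
surface: ovuviputi


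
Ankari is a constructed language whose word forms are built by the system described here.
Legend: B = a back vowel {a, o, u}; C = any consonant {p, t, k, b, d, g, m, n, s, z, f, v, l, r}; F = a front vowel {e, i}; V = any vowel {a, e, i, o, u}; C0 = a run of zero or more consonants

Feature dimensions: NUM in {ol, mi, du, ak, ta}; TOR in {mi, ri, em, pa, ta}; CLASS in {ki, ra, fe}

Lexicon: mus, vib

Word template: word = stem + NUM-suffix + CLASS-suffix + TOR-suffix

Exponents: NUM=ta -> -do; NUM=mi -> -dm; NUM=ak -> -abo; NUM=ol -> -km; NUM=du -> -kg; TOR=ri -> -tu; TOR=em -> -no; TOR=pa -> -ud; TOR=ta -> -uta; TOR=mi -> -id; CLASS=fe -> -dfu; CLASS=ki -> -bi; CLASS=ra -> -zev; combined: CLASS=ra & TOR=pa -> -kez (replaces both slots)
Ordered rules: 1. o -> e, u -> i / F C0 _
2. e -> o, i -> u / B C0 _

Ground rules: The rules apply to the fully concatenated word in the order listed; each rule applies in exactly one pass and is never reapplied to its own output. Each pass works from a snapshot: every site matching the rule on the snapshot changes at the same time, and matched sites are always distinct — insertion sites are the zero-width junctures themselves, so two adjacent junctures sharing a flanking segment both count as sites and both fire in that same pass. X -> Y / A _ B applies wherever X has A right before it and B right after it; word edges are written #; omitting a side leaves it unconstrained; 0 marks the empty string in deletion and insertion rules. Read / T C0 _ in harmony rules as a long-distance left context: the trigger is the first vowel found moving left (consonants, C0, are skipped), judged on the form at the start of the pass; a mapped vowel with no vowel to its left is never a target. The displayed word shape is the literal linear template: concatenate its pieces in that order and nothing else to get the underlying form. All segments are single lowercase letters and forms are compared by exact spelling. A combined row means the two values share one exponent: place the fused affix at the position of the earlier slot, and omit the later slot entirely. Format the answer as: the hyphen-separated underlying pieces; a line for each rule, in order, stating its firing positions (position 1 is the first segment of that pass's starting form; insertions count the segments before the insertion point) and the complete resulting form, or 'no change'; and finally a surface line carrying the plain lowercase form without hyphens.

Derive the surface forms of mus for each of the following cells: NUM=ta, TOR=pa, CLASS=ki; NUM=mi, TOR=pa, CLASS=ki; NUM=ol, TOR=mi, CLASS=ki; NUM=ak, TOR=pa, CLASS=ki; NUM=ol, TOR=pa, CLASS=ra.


cell NUM=ta, TOR=pa, CLASS=ki:
underlying: mus-do-bi-ud
1. o -> e, u -> i / F C0 _: fires at position(s) 8: musdobiid
2. e -> o, i -> u / B C0 _: fires at position(s) 7: musdobuid
surface: musdobuid

cell NUM=mi, TOR=pa, CLASS=ki:
underlying: mus-dm-bi-ud
1. o -> e, u -> i / F C0 _: fires at position(s) 8: musdmbiid
2. e -> o, i -> u / B C0 _: fires at position(s) 7: musdmbuid
surface: musdmbuid

cell NUM=ol, TOR=mi, CLASS=ki:
underlying: mus-km-bi-id
1. o -> e, u -> i / F C0 _: no change
2. e -> o, i -> u / B C0 _: fires at position(s) 7: muskmbuid
surface: muskmbuid

cell NUM=ak, TOR=pa, CLASS=ki:
underlying: mus-abo-bi-ud
1. o -> e, u -> i / F C0 _: fires at position(s) 9: musabobiid
2. e -> o, i -> u / B C0 _: fires at position(s) 8: musabobuid
surface: musabobuid

cell NUM=ol, TOR=pa, CLASS=ra:
underlying: mus-km-kez
1. o -> e, u -> i / F C0 _: no change
2. e -> o, i -> u / B C0 _: fires at position(s) 7: muskmkoz
surface: muskmkoz


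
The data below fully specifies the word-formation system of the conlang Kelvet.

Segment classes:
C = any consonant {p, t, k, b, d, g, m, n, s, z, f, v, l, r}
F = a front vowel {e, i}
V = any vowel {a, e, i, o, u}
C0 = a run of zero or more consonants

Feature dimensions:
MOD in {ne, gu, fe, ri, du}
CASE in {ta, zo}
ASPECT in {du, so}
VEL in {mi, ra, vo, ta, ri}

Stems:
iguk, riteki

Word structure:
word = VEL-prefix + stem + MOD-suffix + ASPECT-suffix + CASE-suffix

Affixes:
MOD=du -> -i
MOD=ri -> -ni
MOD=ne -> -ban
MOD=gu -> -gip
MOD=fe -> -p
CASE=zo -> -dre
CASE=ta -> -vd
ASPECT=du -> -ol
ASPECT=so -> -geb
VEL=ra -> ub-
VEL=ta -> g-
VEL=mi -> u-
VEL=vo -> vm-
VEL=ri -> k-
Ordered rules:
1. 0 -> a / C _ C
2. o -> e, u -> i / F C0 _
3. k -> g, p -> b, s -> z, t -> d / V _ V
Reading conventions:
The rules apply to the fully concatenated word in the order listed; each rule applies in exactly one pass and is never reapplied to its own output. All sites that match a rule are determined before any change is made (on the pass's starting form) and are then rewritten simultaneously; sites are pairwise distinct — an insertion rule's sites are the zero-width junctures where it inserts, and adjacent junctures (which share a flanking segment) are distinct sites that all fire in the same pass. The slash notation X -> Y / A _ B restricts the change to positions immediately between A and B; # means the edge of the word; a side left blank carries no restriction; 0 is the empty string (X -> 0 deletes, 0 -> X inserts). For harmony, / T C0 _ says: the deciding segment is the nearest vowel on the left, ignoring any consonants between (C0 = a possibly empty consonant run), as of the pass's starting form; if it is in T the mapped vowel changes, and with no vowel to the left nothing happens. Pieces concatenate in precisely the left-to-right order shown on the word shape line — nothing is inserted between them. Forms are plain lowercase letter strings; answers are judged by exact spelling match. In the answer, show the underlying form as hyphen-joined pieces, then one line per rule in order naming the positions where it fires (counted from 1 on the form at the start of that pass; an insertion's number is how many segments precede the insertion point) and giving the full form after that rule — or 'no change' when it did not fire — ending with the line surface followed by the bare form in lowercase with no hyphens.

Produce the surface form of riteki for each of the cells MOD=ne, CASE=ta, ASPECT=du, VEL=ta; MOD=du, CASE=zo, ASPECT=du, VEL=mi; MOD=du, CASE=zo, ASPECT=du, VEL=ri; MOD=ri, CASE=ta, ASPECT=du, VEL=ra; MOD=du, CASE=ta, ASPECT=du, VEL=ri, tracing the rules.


cell MOD=ne, CASE=ta, ASPECT=du, VEL=ta:
underlying: g-riteki-ban-ol-vd
1. 0 -> a / C _ C: inserts after position(s) 1, 12, 13: garitekibanolavad
2. o -> e, u -> i / F C0 _: no change
3. k -> g, p -> b, s -> z, t -> d / V _ V: fires at position(s) 5, 7: garidegibanolavad
surface: garidegibanolavad

cell MOD=du, CASE=zo, ASPECT=du, VEL=mi:
underlying: u-riteki-i-ol-dre
1. 0 -> a / C _ C: inserts after position(s) 10, 11: uritekiioladare
2. o -> e, u -> i / F C0 _: fires at position(s) 9: uritekiieladare
3. k -> g, p -> b, s -> z, t -> d / V _ V: fires at position(s) 4, 6: uridegiieladare
surface: uridegiieladare

cell MOD=du, CASE=zo, ASPECT=du, VEL=ri:
underlying: k-riteki-i-ol-dre
1. 0 -> a / C _ C: inserts after position(s) 1, 10, 11: karitekiioladare
2. o -> e, u -> i / F C0 _: fires at position(s) 10: karitekiieladare
3. k -> g, p -> b, s -> z, t -> d / V _ V: fires at position(s) 5, 7: karidegiieladare
surface: karidegiieladare

cell MOD=ri, CASE=ta, ASPECT=du, VEL=ra:
underlying: ub-riteki-ni-ol-vd
1. 0 -> a / C _ C: inserts after position(s) 2, 12, 13: ubaritekiniolavad
2. o -> e, u -> i / F C0 _: fires at position(s) 12: ubaritekinielavad
3. k -> g, p -> b, s -> z, t -> d / V _ V: fires at position(s) 6, 8: ubarideginielavad
surface: ubarideginielavad

cell MOD=du, CASE=ta, ASPECT=du, VEL=ri:
underlying: k-riteki-i-ol-vd
1. 0 -> a / C _ C: inserts after position(s) 1, 10, 11: karitekiiolavad
2. o -> e, u -> i / F C0 _: fires at position(s) 10: karitekiielavad
3. k -> g, p -> b, s -> z, t -> d / V _ V: fires at position(s) 5, 7: karidegiielavad
surface: karidegiielavad
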